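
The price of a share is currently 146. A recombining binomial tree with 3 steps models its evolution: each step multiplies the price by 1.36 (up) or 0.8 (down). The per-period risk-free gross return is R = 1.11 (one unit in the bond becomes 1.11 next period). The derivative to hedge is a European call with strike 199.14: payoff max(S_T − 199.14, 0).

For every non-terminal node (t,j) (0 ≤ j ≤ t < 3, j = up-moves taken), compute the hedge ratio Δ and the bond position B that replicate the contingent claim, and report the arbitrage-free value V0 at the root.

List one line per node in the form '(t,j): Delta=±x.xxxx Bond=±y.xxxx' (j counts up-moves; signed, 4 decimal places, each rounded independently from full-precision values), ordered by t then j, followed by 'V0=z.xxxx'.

(0,0): Delta=0.5429 Bond=-53.3425
(1,0): Delta=0.1288 Bond=-10.8429
(1,1): Delta=0.7394 Bond=-98.2160
(2,0): Delta=0.0000 Bond=0.0000
(2,1): Delta=0.1899 Bond=-21.7417
(2,2): Delta=1.0000 Bond=-179.4054
V0=25.9222

No-arbitrage ⇒ martingale measure with p* = (R−d)/(u−d) = 0.5536.
Terminal payoffs: V(3,0)=0.0000, V(3,1)=0.0000, V(3,2)=16.8933, V(3,3)=168.1166
(2,0): S=93.4400. Δ = (V_up−V_dn)/(S_up−S_dn) = (0.0000−0.0000)/(127.0784−74.7520) = 0.0000. V = [p*·0.0000 + (1−p*)·0.0000]/1.11 = 0.0000. B = V − Δ·S = 0.0000.
(2,1): S=158.8480. Δ = (V_up−V_dn)/(S_up−S_dn) = (16.8933−0.0000)/(216.0333−127.0784) = 0.1899. V = [p*·16.8933 + (1−p*)·0.0000]/1.11 = 8.4249. B = V − Δ·S = -21.7417.
(2,2): S=270.0416. Δ = (V_up−V_dn)/(S_up−S_dn) = (168.1166−16.8933)/(367.2566−216.0333) = 1.0000. V = [p*·168.1166 + (1−p*)·16.8933]/1.11 = 90.6362. B = V − Δ·S = -179.4054.
(1,0): S=116.8000. Δ = (V_up−V_dn)/(S_up−S_dn) = (8.4249−0.0000)/(158.8480−93.4400) = 0.1288. V = [p*·8.4249 + (1−p*)·0.0000]/1.11 = 4.2016. B = V − Δ·S = -10.8429.
(1,1): S=198.5600. Δ = (V_up−V_dn)/(S_up−S_dn) = (90.6362−8.4249)/(270.0416−158.8480) = 0.7394. V = [p*·90.6362 + (1−p*)·8.4249]/1.11 = 48.5898. B = V − Δ·S = -98.2160.
(0,0): S=146.0000. Δ = (V_up−V_dn)/(S_up−S_dn) = (48.5898−4.2016)/(198.5600−116.8000) = 0.5429. V = [p*·48.5898 + (1−p*)·4.2016]/1.11 = 25.9222. B = V − Δ·S = -53.3425.
Self-financing check: at every node Δ·S+B equals the discounted successor values.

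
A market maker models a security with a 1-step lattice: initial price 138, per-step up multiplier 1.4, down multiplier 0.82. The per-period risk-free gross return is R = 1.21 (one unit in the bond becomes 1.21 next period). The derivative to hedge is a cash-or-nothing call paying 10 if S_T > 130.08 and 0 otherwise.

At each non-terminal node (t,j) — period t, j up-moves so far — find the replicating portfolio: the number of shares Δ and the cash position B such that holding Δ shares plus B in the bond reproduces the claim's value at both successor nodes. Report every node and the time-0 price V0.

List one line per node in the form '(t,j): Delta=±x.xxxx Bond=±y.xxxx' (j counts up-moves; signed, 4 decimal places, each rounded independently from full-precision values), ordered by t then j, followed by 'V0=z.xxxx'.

(0,0): Delta=0.1249 Bond=-11.6842
V0=5.5571

The replicating-portfolio and risk-neutral prices coincide; use p* = (1.21−0.82)/(1.4−0.82) = 0.6724 for the latter.
Payoff layer (t=1): V(1,0)=0.0000, V(1,1)=10.0000
  t=0,j=0: stock 138.0000 → up 193.2000 (V=10.0000), down 113.1600 (V=0.0000). Price 5.5571; hedge Δ=0.1249, bond B=-11.6842.
Each (Δ,B) replicates both successor values, so the strategy is self-financing and V0 is arbitrage-free.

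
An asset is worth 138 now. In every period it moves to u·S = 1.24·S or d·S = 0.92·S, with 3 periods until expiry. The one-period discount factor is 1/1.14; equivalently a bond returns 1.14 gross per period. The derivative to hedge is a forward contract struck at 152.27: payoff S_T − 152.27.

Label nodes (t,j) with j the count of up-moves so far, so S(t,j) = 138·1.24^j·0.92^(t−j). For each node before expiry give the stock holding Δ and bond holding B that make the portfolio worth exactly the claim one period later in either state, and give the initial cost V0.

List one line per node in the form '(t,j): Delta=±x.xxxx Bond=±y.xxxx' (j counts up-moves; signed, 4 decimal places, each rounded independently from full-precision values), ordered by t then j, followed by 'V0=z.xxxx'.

No-arbitrage ⇒ martingale measure with p* = (R−d)/(u−d) = 0.6875.
At expiry t=3: V(3,0)=-44.8111, V(3,1)=-7.4340, V(3,2)=42.9437, V(3,3)=110.8441
(2,0): S=116.8032. Δ = (V_up−V_dn)/(S_up−S_dn) = (-7.4340−-44.8111)/(144.8360−107.4589) = 1.0000. V = [p*·-7.4340 + (1−p*)·-44.8111]/1.14 = -16.7670. B = V − Δ·S = -133.5702.
(2,1): S=157.4304. Δ = (V_up−V_dn)/(S_up−S_dn) = (42.9437−-7.4340)/(195.2137−144.8360) = 1.0000. V = [p*·42.9437 + (1−p*)·-7.4340]/1.14 = 23.8602. B = V − Δ·S = -133.5702.
(2,2): S=212.1888. Δ = (V_up−V_dn)/(S_up−S_dn) = (110.8441−42.9437)/(263.1141−195.2137) = 1.0000. V = [p*·110.8441 + (1−p*)·42.9437]/1.14 = 78.6186. B = V − Δ·S = -133.5702.
(1,0): S=126.9600. Δ = (V_up−V_dn)/(S_up−S_dn) = (23.8602−-16.7670)/(157.4304−116.8032) = 1.0000. V = [p*·23.8602 + (1−p*)·-16.7670]/1.14 = 9.7932. B = V − Δ·S = -117.1668.
(1,1): S=171.1200. Δ = (V_up−V_dn)/(S_up−S_dn) = (78.6186−23.8602)/(212.1888−157.4304) = 1.0000. V = [p*·78.6186 + (1−p*)·23.8602]/1.14 = 53.9532. B = V − Δ·S = -117.1668.
(0,0): S=138.0000. Δ = (V_up−V_dn)/(S_up−S_dn) = (53.9532−9.7932)/(171.1200−126.9600) = 1.0000. V = [p*·53.9532 + (1−p*)·9.7932]/1.14 = 35.2221. B = V − Δ·S = -102.7779.
Check: Δ(0,0)·S0 + B(0,0) = 35.2221 = V0.

(0,0): Delta=1.0000 Bond=-102.7779
(1,0): Delta=1.0000 Bond=-117.1668
(1,1): Delta=1.0000 Bond=-117.1668
(2,0): Delta=1.0000 Bond=-133.5702
(2,1): Delta=1.0000 Bond=-133.5702
(2,2): Delta=1.0000 Bond=-133.5702
V0=35.2221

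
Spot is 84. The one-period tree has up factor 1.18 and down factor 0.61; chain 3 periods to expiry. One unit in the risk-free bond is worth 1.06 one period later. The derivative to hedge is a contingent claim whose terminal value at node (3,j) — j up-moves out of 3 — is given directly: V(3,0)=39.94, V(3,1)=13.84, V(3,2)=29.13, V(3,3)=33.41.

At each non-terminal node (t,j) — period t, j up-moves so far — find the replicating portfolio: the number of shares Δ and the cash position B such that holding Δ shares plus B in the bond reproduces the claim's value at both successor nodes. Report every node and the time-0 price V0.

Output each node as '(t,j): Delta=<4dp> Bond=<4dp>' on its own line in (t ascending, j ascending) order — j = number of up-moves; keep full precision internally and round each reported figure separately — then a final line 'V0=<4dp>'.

(0,0): Delta=0.1226 Bond=14.6686
(1,0): Delta=0.2124 Bond=10.9442
(1,1): Delta=0.1102 Bond=16.7766
(2,0): Delta=-1.4650 Bond=64.0298
(2,1): Delta=0.4437 Bond=-2.3802
(2,2): Delta=0.0642 Bond=23.1600
V0=24.9634

No-arbitrage ⇒ martingale measure with p* = (R−d)/(u−d) = 0.7895.
Payoff layer (t=3): V(3,0)=39.9400, V(3,1)=13.8400, V(3,2)=29.1300, V(3,3)=33.4100
  t=2,j=0: stock 31.2564 → up 36.8826 (V=13.8400), down 19.0664 (V=39.9400). Price 18.2403; hedge Δ=-1.4650, bond B=64.0298.
  t=2,j=1: stock 60.4632 → up 71.3466 (V=29.1300), down 36.8826 (V=13.8400). Price 24.4444; hedge Δ=0.4437, bond B=-2.3802.
  t=2,j=2: stock 116.9616 → up 138.0147 (V=33.4100), down 71.3466 (V=29.1300). Price 30.6688; hedge Δ=0.0642, bond B=23.1600.
  t=1,j=0: stock 51.2400 → up 60.4632 (V=24.4444), down 31.2564 (V=18.2403). Price 21.8286; hedge Δ=0.2124, bond B=10.9442.
  t=1,j=1: stock 99.1200 → up 116.9616 (V=30.6688), down 60.4632 (V=24.4444). Price 27.6966; hedge Δ=0.1102, bond B=16.7766.
  t=0,j=0: stock 84.0000 → up 99.1200 (V=27.6966), down 51.2400 (V=21.8286). Price 24.9634; hedge Δ=0.1226, bond B=14.6686.
Each (Δ,B) replicates both successor values, so the strategy is self-financing and V0 is arbitrage-free.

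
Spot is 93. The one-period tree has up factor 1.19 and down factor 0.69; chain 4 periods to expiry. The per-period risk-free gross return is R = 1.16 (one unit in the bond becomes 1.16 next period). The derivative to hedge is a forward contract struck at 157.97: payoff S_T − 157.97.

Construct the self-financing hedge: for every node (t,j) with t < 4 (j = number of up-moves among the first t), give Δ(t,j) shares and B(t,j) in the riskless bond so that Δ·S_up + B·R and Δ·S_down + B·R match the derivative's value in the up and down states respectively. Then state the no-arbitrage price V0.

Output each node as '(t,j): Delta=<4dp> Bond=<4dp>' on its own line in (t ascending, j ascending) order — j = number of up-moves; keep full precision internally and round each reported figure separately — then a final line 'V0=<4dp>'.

The replicating-portfolio and risk-neutral prices coincide; use p* = (1.16−0.69)/(1.19−0.69) = 0.9400 for the latter.
Payoff layer (t=4): V(4,0)=-136.8896, V(4,1)=-121.6139, V(4,2)=-95.2689, V(4,3)=-49.8333, V(4,4)=28.5265
  t=3,j=0: stock 30.5513 → up 36.3561 (V=-121.6139), down 21.0804 (V=-136.8896). Price -105.6297; hedge Δ=1.0000, bond B=-136.1810.
  t=3,j=1: stock 52.6900 → up 62.7011 (V=-95.2689), down 36.3561 (V=-121.6139). Price -83.4910; hedge Δ=1.0000, bond B=-136.1810.
  t=3,j=2: stock 90.8711 → up 108.1367 (V=-49.8333), down 62.7011 (V=-95.2689). Price -45.3099; hedge Δ=1.0000, bond B=-136.1810.
  t=3,j=3: stock 156.7198 → up 186.4965 (V=28.5265), down 108.1367 (V=-49.8333). Price 20.5388; hedge Δ=1.0000, bond B=-136.1810.
  t=2,j=0: stock 44.2773 → up 52.6900 (V=-83.4910), down 30.5513 (V=-105.6297). Price -73.1201; hedge Δ=1.0000, bond B=-117.3974.
  t=2,j=1: stock 76.3623 → up 90.8711 (V=-45.3099), down 52.6900 (V=-83.4910). Price -41.0351; hedge Δ=1.0000, bond B=-117.3974.
  t=2,j=2: stock 131.6973 → up 156.7198 (V=20.5388), down 90.8711 (V=-45.3099). Price 14.2999; hedge Δ=1.0000, bond B=-117.3974.
  t=1,j=0: stock 64.1700 → up 76.3623 (V=-41.0351), down 44.2773 (V=-73.1201). Price -37.0347; hedge Δ=1.0000, bond B=-101.2047.
  t=1,j=1: stock 110.6700 → up 131.6973 (V=14.2999), down 76.3623 (V=-41.0351). Price 9.4653; hedge Δ=1.0000, bond B=-101.2047.
  t=0,j=0: stock 93.0000 → up 110.6700 (V=9.4653), down 64.1700 (V=-37.0347). Price 5.7546; hedge Δ=1.0000, bond B=-87.2454.
Root portfolio cost Δ·93+B reproduces V0=5.7546.

(0,0): Delta=1.0000 Bond=-87.2454
(1,0): Delta=1.0000 Bond=-101.2047
(1,1): Delta=1.0000 Bond=-101.2047
(2,0): Delta=1.0000 Bond=-117.3974
(2,1): Delta=1.0000 Bond=-117.3974
(2,2): Delta=1.0000 Bond=-117.3974
(3,0): Delta=1.0000 Bond=-136.1810
(3,1): Delta=1.0000 Bond=-136.1810
(3,2): Delta=1.0000 Bond=-136.1810
(3,3): Delta=1.0000 Bond=-136.1810
V0=5.7546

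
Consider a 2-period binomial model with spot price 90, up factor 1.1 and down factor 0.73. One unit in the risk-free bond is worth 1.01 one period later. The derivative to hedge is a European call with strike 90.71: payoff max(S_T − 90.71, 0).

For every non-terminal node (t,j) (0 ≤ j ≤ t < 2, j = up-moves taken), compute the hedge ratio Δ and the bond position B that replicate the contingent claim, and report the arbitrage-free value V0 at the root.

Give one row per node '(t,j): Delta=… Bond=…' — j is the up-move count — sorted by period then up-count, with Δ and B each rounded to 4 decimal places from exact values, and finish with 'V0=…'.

(0,0): Delta=0.4093 Bond=-26.6236
(1,0): Delta=0.0000 Bond=0.0000
(1,1): Delta=0.4966 Bond=-35.5330
V0=10.2118

Under the risk-neutral measure, an up-move has probability p* = (R−d)/(u−d) = 0.7568 and values discount at R = 1.01.
Payoff layer (t=2): V(2,0)=0.0000, V(2,1)=0.0000, V(2,2)=18.1900
Node (1,0) S=65.7000: V=(p*·0.0000+(1−p*)·0.0000)/1.01=0.0000; Δ=(0.0000−0.0000)/(72.2700−47.9610)=0.0000; B=V−Δ·S=0.0000
Node (1,1) S=99.0000: V=(p*·18.1900+(1−p*)·0.0000)/1.01=13.6291; Δ=(18.1900−0.0000)/(108.9000−72.2700)=0.4966; B=V−Δ·S=-35.5330
Node (0,0) S=90.0000: V=(p*·13.6291+(1−p*)·0.0000)/1.01=10.2118; Δ=(13.6291−0.0000)/(99.0000−65.7000)=0.4093; B=V−Δ·S=-26.6236
The time-0 hedge costs 10.2118, which is the no-arbitrage price.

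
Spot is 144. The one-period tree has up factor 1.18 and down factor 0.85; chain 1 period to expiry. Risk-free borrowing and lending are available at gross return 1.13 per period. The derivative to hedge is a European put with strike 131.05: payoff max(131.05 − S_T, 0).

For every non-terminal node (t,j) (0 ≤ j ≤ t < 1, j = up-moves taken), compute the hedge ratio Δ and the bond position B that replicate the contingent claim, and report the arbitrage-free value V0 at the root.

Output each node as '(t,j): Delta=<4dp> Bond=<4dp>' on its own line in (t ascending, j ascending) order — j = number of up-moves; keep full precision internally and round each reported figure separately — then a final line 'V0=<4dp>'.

The replicating-portfolio and risk-neutral prices coincide; use p* = (1.13−0.85)/(1.18−0.85) = 0.8485 for the latter.
Payoff layer (t=1): V(1,0)=8.6500, V(1,1)=0.0000
Node (0,0) S=144.0000: V=(p*·0.0000+(1−p*)·8.6500)/1.13=1.1598; Δ=(0.0000−8.6500)/(169.9200−122.4000)=-0.1820; B=V−Δ·S=27.3719
The time-0 hedge costs 1.1598, which is the no-arbitrage price.

(0,0): Delta=-0.1820 Bond=27.3719
V0=1.1598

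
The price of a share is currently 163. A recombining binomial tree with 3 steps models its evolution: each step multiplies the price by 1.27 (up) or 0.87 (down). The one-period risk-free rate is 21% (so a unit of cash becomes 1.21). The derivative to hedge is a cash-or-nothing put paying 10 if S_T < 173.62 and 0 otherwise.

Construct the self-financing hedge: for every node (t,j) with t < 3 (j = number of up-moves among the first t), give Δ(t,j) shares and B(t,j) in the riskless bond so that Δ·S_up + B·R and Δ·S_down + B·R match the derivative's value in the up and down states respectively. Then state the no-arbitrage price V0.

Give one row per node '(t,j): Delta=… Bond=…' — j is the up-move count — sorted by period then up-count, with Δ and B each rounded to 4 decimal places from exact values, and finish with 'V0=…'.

(0,0): Delta=-0.0267 Bond=4.6971
(1,0): Delta=-0.1238 Bond=19.4573
(1,1): Delta=-0.0150 Bond=3.2529
(2,0): Delta=0.0000 Bond=8.2645
(2,1): Delta=-0.1388 Bond=26.2397
(2,2): Delta=0.0000 Bond=0.0000
V0=0.3429

The replicating-portfolio and risk-neutral prices coincide; use p* = (1.21−0.87)/(1.27−0.87) = 0.8500 for the latter.
At expiry t=3: V(3,0)=10.0000, V(3,1)=10.0000, V(3,2)=0.0000, V(3,3)=0.0000
(2,0): S=123.3747. Δ = (V_up−V_dn)/(S_up−S_dn) = (10.0000−10.0000)/(156.6859−107.3360) = 0.0000. V = [p*·10.0000 + (1−p*)·10.0000]/1.21 = 8.2645. B = V − Δ·S = 8.2645.
(2,1): S=180.0987. Δ = (V_up−V_dn)/(S_up−S_dn) = (0.0000−10.0000)/(228.7253−156.6859) = -0.1388. V = [p*·0.0000 + (1−p*)·10.0000]/1.21 = 1.2397. B = V − Δ·S = 26.2397.
(2,2): S=262.9027. Δ = (V_up−V_dn)/(S_up−S_dn) = (0.0000−0.0000)/(333.8864−228.7253) = 0.0000. V = [p*·0.0000 + (1−p*)·0.0000]/1.21 = 0.0000. B = V − Δ·S = 0.0000.
(1,0): S=141.8100. Δ = (V_up−V_dn)/(S_up−S_dn) = (1.2397−8.2645)/(180.0987−123.3747) = -0.1238. V = [p*·1.2397 + (1−p*)·8.2645]/1.21 = 1.8954. B = V − Δ·S = 19.4573.
(1,1): S=207.0100. Δ = (V_up−V_dn)/(S_up−S_dn) = (0.0000−1.2397)/(262.9027−180.0987) = -0.0150. V = [p*·0.0000 + (1−p*)·1.2397]/1.21 = 0.1537. B = V − Δ·S = 3.2529.
(0,0): S=163.0000. Δ = (V_up−V_dn)/(S_up−S_dn) = (0.1537−1.8954)/(207.0100−141.8100) = -0.0267. V = [p*·0.1537 + (1−p*)·1.8954]/1.21 = 0.3429. B = V − Δ·S = 4.6971.
Check: Δ(0,0)·S0 + B(0,0) = 0.3429 = V0.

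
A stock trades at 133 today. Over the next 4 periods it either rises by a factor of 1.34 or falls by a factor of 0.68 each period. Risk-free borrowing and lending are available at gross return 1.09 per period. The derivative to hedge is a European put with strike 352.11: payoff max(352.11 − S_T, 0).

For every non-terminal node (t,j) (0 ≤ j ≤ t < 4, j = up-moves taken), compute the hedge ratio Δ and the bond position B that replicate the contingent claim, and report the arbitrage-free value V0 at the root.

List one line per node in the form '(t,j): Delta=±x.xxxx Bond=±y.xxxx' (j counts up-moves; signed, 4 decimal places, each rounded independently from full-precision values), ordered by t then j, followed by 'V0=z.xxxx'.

(0,0): Delta=-0.8382 Bond=236.0219
(1,0): Delta=-1.0000 Bond=271.8935
(1,1): Delta=-0.7882 Bond=248.3434
(2,0): Delta=-1.0000 Bond=296.3639
(2,1): Delta=-1.0000 Bond=296.3639
(2,2): Delta=-0.7226 Bond=255.0420
(3,0): Delta=-1.0000 Bond=323.0367
(3,1): Delta=-1.0000 Bond=323.0367
(3,2): Delta=-1.0000 Bond=323.0367
(3,3): Delta=-0.6368 Bond=250.5319
V0=124.5361

Since d<R<u, set p* = (R−d)/(u−d) = 0.6212; price each node as the discounted p*-expectation of its children.
Terminal values V(4,·): V(4,0)=323.6728, V(4,1)=296.0719, V(4,2)=241.6820, V(4,3)=134.5020, V(4,4)=0.0000
Node (3,0) S=41.8195: V=(p*·296.0719+(1−p*)·323.6728)/1.09=281.2172; Δ=(296.0719−323.6728)/(56.0381−28.4372)=-1.0000; B=V−Δ·S=323.0367
Node (3,1) S=82.4089: V=(p*·241.6820+(1−p*)·296.0719)/1.09=240.6278; Δ=(241.6820−296.0719)/(110.4280−56.0381)=-1.0000; B=V−Δ·S=323.0367
Node (3,2) S=162.3941: V=(p*·134.5020+(1−p*)·241.6820)/1.09=160.6426; Δ=(134.5020−241.6820)/(217.6080−110.4280)=-1.0000; B=V−Δ·S=323.0367
Node (3,3) S=320.0118: V=(p*·0.0000+(1−p*)·134.5020)/1.09=46.7410; Δ=(0.0000−134.5020)/(428.8159−217.6080)=-0.6368; B=V−Δ·S=250.5319
Node (2,0) S=61.4992: V=(p*·240.6278+(1−p*)·281.2172)/1.09=234.8647; Δ=(240.6278−281.2172)/(82.4089−41.8195)=-1.0000; B=V−Δ·S=296.3639
Node (2,1) S=121.1896: V=(p*·160.6426+(1−p*)·240.6278)/1.09=175.1743; Δ=(160.6426−240.6278)/(162.3941−82.4089)=-1.0000; B=V−Δ·S=296.3639
Node (2,2) S=238.8148: V=(p*·46.7410+(1−p*)·160.6426)/1.09=82.4638; Δ=(46.7410−160.6426)/(320.0118−162.3941)=-0.7226; B=V−Δ·S=255.0420
Node (1,0) S=90.4400: V=(p*·175.1743+(1−p*)·234.8647)/1.09=181.4535; Δ=(175.1743−234.8647)/(121.1896−61.4992)=-1.0000; B=V−Δ·S=271.8935
Node (1,1) S=178.2200: V=(p*·82.4638+(1−p*)·175.1743)/1.09=107.8729; Δ=(82.4638−175.1743)/(238.8148−121.1896)=-0.7882; B=V−Δ·S=248.3434
Node (0,0) S=133.0000: V=(p*·107.8729+(1−p*)·181.4535)/1.09=124.5361; Δ=(107.8729−181.4535)/(178.2200−90.4400)=-0.8382; B=V−Δ·S=236.0219
Check: Δ(0,0)·S0 + B(0,0) = 124.5361 = V0.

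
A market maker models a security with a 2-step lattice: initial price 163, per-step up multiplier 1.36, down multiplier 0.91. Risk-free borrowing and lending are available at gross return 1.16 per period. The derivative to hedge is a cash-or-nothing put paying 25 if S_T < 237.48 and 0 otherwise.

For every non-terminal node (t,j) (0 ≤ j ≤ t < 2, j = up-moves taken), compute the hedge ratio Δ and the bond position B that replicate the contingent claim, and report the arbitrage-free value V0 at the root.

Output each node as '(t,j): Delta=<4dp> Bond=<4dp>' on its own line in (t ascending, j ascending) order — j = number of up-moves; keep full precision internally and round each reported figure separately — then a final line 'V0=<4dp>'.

No-arbitrage ⇒ martingale measure with p* = (R−d)/(u−d) = 0.5556.
Payoff layer (t=2): V(2,0)=25.0000, V(2,1)=25.0000, V(2,2)=0.0000
(1,0): S=148.3300. Δ = (V_up−V_dn)/(S_up−S_dn) = (25.0000−25.0000)/(201.7288−134.9803) = 0.0000. V = [p*·25.0000 + (1−p*)·25.0000]/1.16 = 21.5517. B = V − Δ·S = 21.5517.
(1,1): S=221.6800. Δ = (V_up−V_dn)/(S_up−S_dn) = (0.0000−25.0000)/(301.4848−201.7288) = -0.2506. V = [p*·0.0000 + (1−p*)·25.0000]/1.16 = 9.5785. B = V − Δ·S = 65.1341.
(0,0): S=163.0000. Δ = (V_up−V_dn)/(S_up−S_dn) = (9.5785−21.5517)/(221.6800−148.3300) = -0.1632. V = [p*·9.5785 + (1−p*)·21.5517]/1.16 = 12.8448. B = V − Δ·S = 39.4519.
Self-financing check: at every node Δ·S+B equals the discounted successor values.

(0,0): Delta=-0.1632 Bond=39.4519
(1,0): Delta=0.0000 Bond=21.5517
(1,1): Delta=-0.2506 Bond=65.1341
V0=12.8448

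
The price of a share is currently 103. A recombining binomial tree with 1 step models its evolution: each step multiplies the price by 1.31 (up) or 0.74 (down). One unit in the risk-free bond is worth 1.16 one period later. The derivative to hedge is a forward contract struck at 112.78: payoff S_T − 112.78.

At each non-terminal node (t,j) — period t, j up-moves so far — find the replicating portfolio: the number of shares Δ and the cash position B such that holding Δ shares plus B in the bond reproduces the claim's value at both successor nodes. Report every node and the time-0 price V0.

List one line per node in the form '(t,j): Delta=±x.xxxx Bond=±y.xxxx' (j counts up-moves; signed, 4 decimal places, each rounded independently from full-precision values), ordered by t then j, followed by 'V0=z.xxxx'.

Under the risk-neutral measure, an up-move has probability p* = (R−d)/(u−d) = 0.7368 and values discount at R = 1.16.
Payoff layer (t=1): V(1,0)=-36.5600, V(1,1)=22.1500
Node (0,0) S=103.0000: V=(p*·22.1500+(1−p*)·-36.5600)/1.16=5.7759; Δ=(22.1500−-36.5600)/(134.9300−76.2200)=1.0000; B=V−Δ·S=-97.2241
Self-financing check: at every node Δ·S+B equals the discounted successor values.

(0,0): Delta=1.0000 Bond=-97.2241
V0=5.7759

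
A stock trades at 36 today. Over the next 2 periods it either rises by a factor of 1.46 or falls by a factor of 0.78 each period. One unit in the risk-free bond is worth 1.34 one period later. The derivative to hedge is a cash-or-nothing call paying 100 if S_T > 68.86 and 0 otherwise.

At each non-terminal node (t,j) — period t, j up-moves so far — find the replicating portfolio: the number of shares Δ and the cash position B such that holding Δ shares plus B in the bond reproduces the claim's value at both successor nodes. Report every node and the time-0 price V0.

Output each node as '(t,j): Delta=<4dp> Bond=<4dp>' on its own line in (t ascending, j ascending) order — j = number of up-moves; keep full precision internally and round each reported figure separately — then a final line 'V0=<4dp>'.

Risk-neutral probability p* = (R−d)/(u−d) = (1.34−0.78)/(1.46−0.78) = 0.8235.
Terminal payoffs: V(2,0)=0.0000, V(2,1)=0.0000, V(2,2)=100.0000
  t=1,j=0: stock 28.0800 → up 40.9968 (V=0.0000), down 21.9024 (V=0.0000). Price 0.0000; hedge Δ=0.0000, bond B=0.0000.
  t=1,j=1: stock 52.5600 → up 76.7376 (V=100.0000), down 40.9968 (V=0.0000). Price 61.4574; hedge Δ=2.7979, bond B=-85.6014.
  t=0,j=0: stock 36.0000 → up 52.5600 (V=61.4574), down 28.0800 (V=0.0000). Price 37.7701; hedge Δ=2.5105, bond B=-52.6084.
Self-financing check: at every node Δ·S+B equals the discounted successor values.

(0,0): Delta=2.5105 Bond=-52.6084
(1,0): Delta=0.0000 Bond=0.0000
(1,1): Delta=2.7979 Bond=-85.6014
V0=37.7701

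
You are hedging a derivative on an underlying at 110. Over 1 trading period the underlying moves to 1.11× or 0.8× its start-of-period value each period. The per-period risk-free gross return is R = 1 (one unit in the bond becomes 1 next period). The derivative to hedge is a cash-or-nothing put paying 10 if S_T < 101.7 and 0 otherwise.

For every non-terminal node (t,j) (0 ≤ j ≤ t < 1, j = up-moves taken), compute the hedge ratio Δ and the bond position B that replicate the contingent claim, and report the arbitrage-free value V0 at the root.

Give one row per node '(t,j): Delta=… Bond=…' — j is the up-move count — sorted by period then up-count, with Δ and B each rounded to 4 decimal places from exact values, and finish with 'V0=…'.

No-arbitrage ⇒ martingale measure with p* = (R−d)/(u−d) = 0.6452.
Payoff layer (t=1): V(1,0)=10.0000, V(1,1)=0.0000
Node (0,0) S=110.0000: V=(p*·0.0000+(1−p*)·10.0000)/1=3.5484; Δ=(0.0000−10.0000)/(122.1000−88.0000)=-0.2933; B=V−Δ·S=35.8065
Check: Δ(0,0)·S0 + B(0,0) = 3.5484 = V0.

(0,0): Delta=-0.2933 Bond=35.8065
V0=3.5484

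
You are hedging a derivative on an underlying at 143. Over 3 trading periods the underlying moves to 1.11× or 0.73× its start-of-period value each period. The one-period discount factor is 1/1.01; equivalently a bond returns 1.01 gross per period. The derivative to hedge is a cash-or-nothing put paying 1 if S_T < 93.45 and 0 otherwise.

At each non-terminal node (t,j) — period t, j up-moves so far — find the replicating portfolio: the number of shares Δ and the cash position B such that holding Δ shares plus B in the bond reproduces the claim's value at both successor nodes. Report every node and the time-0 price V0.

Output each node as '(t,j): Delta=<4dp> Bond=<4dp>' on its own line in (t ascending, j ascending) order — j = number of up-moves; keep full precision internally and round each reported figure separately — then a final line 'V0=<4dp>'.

Under the risk-neutral measure, an up-move has probability p* = (R−d)/(u−d) = 0.7368 and values discount at R = 1.01.
Payoff layer (t=3): V(3,0)=1.0000, V(3,1)=1.0000, V(3,2)=0.0000, V(3,3)=0.0000
Node (2,0) S=76.2047: V=(p*·1.0000+(1−p*)·1.0000)/1.01=0.9901; Δ=(1.0000−1.0000)/(84.5872−55.6294)=0.0000; B=V−Δ·S=0.9901
Node (2,1) S=115.8729: V=(p*·0.0000+(1−p*)·1.0000)/1.01=0.2606; Δ=(0.0000−1.0000)/(128.6189−84.5872)=-0.0227; B=V−Δ·S=2.8921
Node (2,2) S=176.1903: V=(p*·0.0000+(1−p*)·0.0000)/1.01=0.0000; Δ=(0.0000−0.0000)/(195.5712−128.6189)=0.0000; B=V−Δ·S=0.0000
Node (1,0) S=104.3900: V=(p*·0.2606+(1−p*)·0.9901)/1.01=0.4481; Δ=(0.2606−0.9901)/(115.8729−76.2047)=-0.0184; B=V−Δ·S=2.3679
Node (1,1) S=158.7300: V=(p*·0.0000+(1−p*)·0.2606)/1.01=0.0679; Δ=(0.0000−0.2606)/(176.1903−115.8729)=-0.0043; B=V−Δ·S=0.7536
Node (0,0) S=143.0000: V=(p*·0.0679+(1−p*)·0.4481)/1.01=0.1663; Δ=(0.0679−0.4481)/(158.7300−104.3900)=-0.0070; B=V−Δ·S=1.1667
Self-financing check: at every node Δ·S+B equals the discounted successor values.

(0,0): Delta=-0.0070 Bond=1.1667
(1,0): Delta=-0.0184 Bond=2.3679
(1,1): Delta=-0.0043 Bond=0.7536
(2,0): Delta=0.0000 Bond=0.9901
(2,1): Delta=-0.0227 Bond=2.8921
(2,2): Delta=0.0000 Bond=0.0000
V0=0.1663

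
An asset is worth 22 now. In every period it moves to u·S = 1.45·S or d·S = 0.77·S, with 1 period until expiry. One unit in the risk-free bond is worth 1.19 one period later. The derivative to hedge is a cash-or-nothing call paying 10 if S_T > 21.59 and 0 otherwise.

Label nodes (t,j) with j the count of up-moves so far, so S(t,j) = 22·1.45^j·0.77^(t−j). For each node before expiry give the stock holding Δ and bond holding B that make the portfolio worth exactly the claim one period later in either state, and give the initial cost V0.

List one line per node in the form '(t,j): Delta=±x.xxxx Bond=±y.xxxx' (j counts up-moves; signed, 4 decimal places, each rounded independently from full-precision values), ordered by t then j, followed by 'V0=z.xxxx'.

(0,0): Delta=0.6684 Bond=-9.5156
V0=5.1903

Risk-neutral probability p* = (R−d)/(u−d) = (1.19−0.77)/(1.45−0.77) = 0.6176.
Terminal values V(1,·): V(1,0)=0.0000, V(1,1)=10.0000
(0,0): S=22.0000. Δ = (V_up−V_dn)/(S_up−S_dn) = (10.0000−0.0000)/(31.9000−16.9400) = 0.6684. V = [p*·10.0000 + (1−p*)·0.0000]/1.19 = 5.1903. B = V − Δ·S = -9.5156.
Root portfolio cost Δ·22+B reproduces V0=5.1903.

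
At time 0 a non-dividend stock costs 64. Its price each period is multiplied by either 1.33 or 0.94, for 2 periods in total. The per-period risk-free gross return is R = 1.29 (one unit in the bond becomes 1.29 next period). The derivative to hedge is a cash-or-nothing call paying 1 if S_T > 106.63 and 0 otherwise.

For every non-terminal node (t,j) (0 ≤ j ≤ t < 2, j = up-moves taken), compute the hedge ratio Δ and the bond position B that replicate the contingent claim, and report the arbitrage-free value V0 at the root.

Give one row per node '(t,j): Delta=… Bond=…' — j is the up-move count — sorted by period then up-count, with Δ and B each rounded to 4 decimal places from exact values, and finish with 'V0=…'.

(0,0): Delta=0.0279 Bond=-1.2998
(1,0): Delta=0.0000 Bond=0.0000
(1,1): Delta=0.0301 Bond=-1.8684
V0=0.4840

No-arbitrage ⇒ martingale measure with p* = (R−d)/(u−d) = 0.8974.
Payoff layer (t=2): V(2,0)=0.0000, V(2,1)=0.0000, V(2,2)=1.0000
  t=1,j=0: stock 60.1600 → up 80.0128 (V=0.0000), down 56.5504 (V=0.0000). Price 0.0000; hedge Δ=0.0000, bond B=0.0000.
  t=1,j=1: stock 85.1200 → up 113.2096 (V=1.0000), down 80.0128 (V=0.0000). Price 0.6957; hedge Δ=0.0301, bond B=-1.8684.
  t=0,j=0: stock 64.0000 → up 85.1200 (V=0.6957), down 60.1600 (V=0.0000). Price 0.4840; hedge Δ=0.0279, bond B=-1.2998.
The time-0 hedge costs 0.4840, which is the no-arbitrage price.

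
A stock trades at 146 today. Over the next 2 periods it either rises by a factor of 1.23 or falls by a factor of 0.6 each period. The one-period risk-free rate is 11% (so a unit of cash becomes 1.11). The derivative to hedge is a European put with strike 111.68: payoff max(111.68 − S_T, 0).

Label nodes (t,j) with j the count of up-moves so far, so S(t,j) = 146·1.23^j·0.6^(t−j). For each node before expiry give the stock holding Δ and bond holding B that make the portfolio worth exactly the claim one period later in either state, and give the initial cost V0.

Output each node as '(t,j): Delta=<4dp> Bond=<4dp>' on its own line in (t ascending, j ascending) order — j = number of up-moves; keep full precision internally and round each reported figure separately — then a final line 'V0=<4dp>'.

(0,0): Delta=-0.1341 Bond=22.3090
(1,0): Delta=-1.0000 Bond=100.6126
(1,1): Delta=-0.0348 Bond=6.9160
V0=2.7250

Since d<R<u, set p* = (R−d)/(u−d) = 0.8095; price each node as the discounted p*-expectation of its children.
At expiry t=2: V(2,0)=59.1200, V(2,1)=3.9320, V(2,2)=0.0000
(1,0): S=87.6000. Δ = (V_up−V_dn)/(S_up−S_dn) = (3.9320−59.1200)/(107.7480−52.5600) = -1.0000. V = [p*·3.9320 + (1−p*)·59.1200]/1.11 = 13.0126. B = V − Δ·S = 100.6126.
(1,1): S=179.5800. Δ = (V_up−V_dn)/(S_up−S_dn) = (0.0000−3.9320)/(220.8834−107.7480) = -0.0348. V = [p*·0.0000 + (1−p*)·3.9320]/1.11 = 0.6747. B = V − Δ·S = 6.9160.
(0,0): S=146.0000. Δ = (V_up−V_dn)/(S_up−S_dn) = (0.6747−13.0126)/(179.5800−87.6000) = -0.1341. V = [p*·0.6747 + (1−p*)·13.0126]/1.11 = 2.7250. B = V − Δ·S = 22.3090.
Self-financing check: at every node Δ·S+B equals the discounted successor values.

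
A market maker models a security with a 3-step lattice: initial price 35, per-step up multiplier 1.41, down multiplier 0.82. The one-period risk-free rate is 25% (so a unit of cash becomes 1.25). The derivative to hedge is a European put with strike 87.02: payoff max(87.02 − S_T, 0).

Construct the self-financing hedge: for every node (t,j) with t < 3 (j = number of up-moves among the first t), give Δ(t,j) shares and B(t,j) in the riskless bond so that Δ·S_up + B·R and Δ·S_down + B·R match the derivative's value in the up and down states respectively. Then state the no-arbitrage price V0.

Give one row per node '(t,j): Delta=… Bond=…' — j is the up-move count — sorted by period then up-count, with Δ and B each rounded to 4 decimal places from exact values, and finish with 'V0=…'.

(0,0): Delta=-0.8174 Bond=40.3614
(1,0): Delta=-1.0000 Bond=55.6928
(1,1): Delta=-0.7779 Bond=48.5017
(2,0): Delta=-1.0000 Bond=69.6160
(2,1): Delta=-1.0000 Bond=69.6160
(2,2): Delta=-0.7298 Bond=57.2824
V0=11.7529

No-arbitrage ⇒ martingale measure with p* = (R−d)/(u−d) = 0.7288.
Terminal payoffs: V(3,0)=67.7221, V(3,1)=53.8371, V(3,2)=29.9615, V(3,3)=0.0000
Node (2,0) S=23.5340: V=(p*·53.8371+(1−p*)·67.7221)/1.25=46.0820; Δ=(53.8371−67.7221)/(33.1829−19.2979)=-1.0000; B=V−Δ·S=69.6160
Node (2,1) S=40.4670: V=(p*·29.9615+(1−p*)·53.8371)/1.25=29.1490; Δ=(29.9615−53.8371)/(57.0585−33.1829)=-1.0000; B=V−Δ·S=69.6160
Node (2,2) S=69.5835: V=(p*·0.0000+(1−p*)·29.9615)/1.25=6.5001; Δ=(0.0000−29.9615)/(98.1127−57.0585)=-0.7298; B=V−Δ·S=57.2824
Node (1,0) S=28.7000: V=(p*·29.1490+(1−p*)·46.0820)/1.25=26.9928; Δ=(29.1490−46.0820)/(40.4670−23.5340)=-1.0000; B=V−Δ·S=55.6928
Node (1,1) S=49.3500: V=(p*·6.5001+(1−p*)·29.1490)/1.25=10.1138; Δ=(6.5001−29.1490)/(69.5835−40.4670)=-0.7779; B=V−Δ·S=48.5017
Node (0,0) S=35.0000: V=(p*·10.1138+(1−p*)·26.9928)/1.25=11.7529; Δ=(10.1138−26.9928)/(49.3500−28.7000)=-0.8174; B=V−Δ·S=40.3614
Root portfolio cost Δ·35+B reproduces V0=11.7529.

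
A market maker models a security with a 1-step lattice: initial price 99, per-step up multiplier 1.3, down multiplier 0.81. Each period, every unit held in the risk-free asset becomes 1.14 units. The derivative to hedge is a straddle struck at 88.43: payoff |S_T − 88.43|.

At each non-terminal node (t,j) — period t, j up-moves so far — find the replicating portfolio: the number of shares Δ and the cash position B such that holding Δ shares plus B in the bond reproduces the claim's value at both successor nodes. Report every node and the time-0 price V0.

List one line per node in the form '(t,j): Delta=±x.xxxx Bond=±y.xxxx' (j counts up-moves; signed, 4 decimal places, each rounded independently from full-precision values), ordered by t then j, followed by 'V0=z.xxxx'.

(0,0): Delta=0.6603 Bond=-39.2172
V0=26.1502

Risk-neutral probability p* = (R−d)/(u−d) = (1.14−0.81)/(1.3−0.81) = 0.6735.
Terminal values V(1,·): V(1,0)=8.2400, V(1,1)=40.2700
Node (0,0) S=99.0000: V=(p*·40.2700+(1−p*)·8.2400)/1.14=26.1502; Δ=(40.2700−8.2400)/(128.7000−80.1900)=0.6603; B=V−Δ·S=-39.2172
Each (Δ,B) replicates both successor values, so the strategy is self-financing and V0 is arbitrage-free.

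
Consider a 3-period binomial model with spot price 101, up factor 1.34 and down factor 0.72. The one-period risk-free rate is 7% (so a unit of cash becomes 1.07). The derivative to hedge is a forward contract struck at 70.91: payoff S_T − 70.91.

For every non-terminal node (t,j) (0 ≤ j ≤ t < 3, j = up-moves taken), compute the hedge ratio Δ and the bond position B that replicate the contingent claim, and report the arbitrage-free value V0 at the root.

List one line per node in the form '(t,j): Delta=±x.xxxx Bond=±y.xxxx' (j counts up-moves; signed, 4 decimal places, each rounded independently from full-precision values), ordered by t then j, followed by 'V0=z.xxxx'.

No-arbitrage ⇒ martingale measure with p* = (R−d)/(u−d) = 0.5645.
Terminal values V(3,·): V(3,0)=-33.2120, V(3,1)=-0.7497, V(3,2)=59.6660, V(3,3)=172.1065
Node (2,0) S=52.3584: V=(p*·-0.7497+(1−p*)·-33.2120)/1.07=-13.9126; Δ=(-0.7497−-33.2120)/(70.1603−37.6980)=1.0000; B=V−Δ·S=-66.2710
Node (2,1) S=97.4448: V=(p*·59.6660+(1−p*)·-0.7497)/1.07=31.1738; Δ=(59.6660−-0.7497)/(130.5760−70.1603)=1.0000; B=V−Δ·S=-66.2710
Node (2,2) S=181.3556: V=(p*·172.1065+(1−p*)·59.6660)/1.07=115.0846; Δ=(172.1065−59.6660)/(243.0165−130.5760)=1.0000; B=V−Δ·S=-66.2710
Node (1,0) S=72.7200: V=(p*·31.1738+(1−p*)·-13.9126)/1.07=10.7845; Δ=(31.1738−-13.9126)/(97.4448−52.3584)=1.0000; B=V−Δ·S=-61.9355
Node (1,1) S=135.3400: V=(p*·115.0846+(1−p*)·31.1738)/1.07=73.4045; Δ=(115.0846−31.1738)/(181.3556−97.4448)=1.0000; B=V−Δ·S=-61.9355
Node (0,0) S=101.0000: V=(p*·73.4045+(1−p*)·10.7845)/1.07=43.1163; Δ=(73.4045−10.7845)/(135.3400−72.7200)=1.0000; B=V−Δ·S=-57.8837
Each (Δ,B) replicates both successor values, so the strategy is self-financing and V0 is arbitrage-free.

(0,0): Delta=1.0000 Bond=-57.8837
(1,0): Delta=1.0000 Bond=-61.9355
(1,1): Delta=1.0000 Bond=-61.9355
(2,0): Delta=1.0000 Bond=-66.2710
(2,1): Delta=1.0000 Bond=-66.2710
(2,2): Delta=1.0000 Bond=-66.2710
V0=43.1163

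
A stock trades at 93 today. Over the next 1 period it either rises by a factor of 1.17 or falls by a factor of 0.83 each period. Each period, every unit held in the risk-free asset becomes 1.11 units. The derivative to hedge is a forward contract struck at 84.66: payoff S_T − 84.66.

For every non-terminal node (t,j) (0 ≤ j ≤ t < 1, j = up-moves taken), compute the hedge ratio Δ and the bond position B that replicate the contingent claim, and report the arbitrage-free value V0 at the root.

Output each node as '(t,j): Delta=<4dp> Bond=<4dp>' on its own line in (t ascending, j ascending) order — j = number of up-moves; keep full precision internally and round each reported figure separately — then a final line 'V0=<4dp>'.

No-arbitrage ⇒ martingale measure with p* = (R−d)/(u−d) = 0.8235.
Terminal payoffs: V(1,0)=-7.4700, V(1,1)=24.1500
  t=0,j=0: stock 93.0000 → up 108.8100 (V=24.1500), down 77.1900 (V=-7.4700). Price 16.7297; hedge Δ=1.0000, bond B=-76.2703.
The time-0 hedge costs 16.7297, which is the no-arbitrage price.

(0,0): Delta=1.0000 Bond=-76.2703
V0=16.7297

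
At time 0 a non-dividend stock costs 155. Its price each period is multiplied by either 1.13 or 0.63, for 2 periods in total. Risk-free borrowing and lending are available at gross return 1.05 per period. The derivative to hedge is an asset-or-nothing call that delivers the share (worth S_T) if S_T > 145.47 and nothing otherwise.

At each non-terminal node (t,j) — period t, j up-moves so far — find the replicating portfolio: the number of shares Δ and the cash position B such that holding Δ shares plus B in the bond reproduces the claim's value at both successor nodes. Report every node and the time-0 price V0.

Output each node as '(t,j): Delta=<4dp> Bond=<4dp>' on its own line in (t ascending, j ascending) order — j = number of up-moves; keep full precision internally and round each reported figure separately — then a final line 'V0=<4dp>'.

(0,0): Delta=2.0430 Bond=-190.0027
(1,0): Delta=0.0000 Bond=0.0000
(1,1): Delta=2.2600 Bond=-237.5034
V0=126.6685

Under the risk-neutral measure, an up-move has probability p* = (R−d)/(u−d) = 0.8400 and values discount at R = 1.05.
Terminal values V(2,·): V(2,0)=0.0000, V(2,1)=0.0000, V(2,2)=197.9195
  t=1,j=0: stock 97.6500 → up 110.3445 (V=0.0000), down 61.5195 (V=0.0000). Price 0.0000; hedge Δ=0.0000, bond B=0.0000.
  t=1,j=1: stock 175.1500 → up 197.9195 (V=197.9195), down 110.3445 (V=0.0000). Price 158.3356; hedge Δ=2.2600, bond B=-237.5034.
  t=0,j=0: stock 155.0000 → up 175.1500 (V=158.3356), down 97.6500 (V=0.0000). Price 126.6685; hedge Δ=2.0430, bond B=-190.0027.
The time-0 hedge costs 126.6685, which is the no-arbitrage price.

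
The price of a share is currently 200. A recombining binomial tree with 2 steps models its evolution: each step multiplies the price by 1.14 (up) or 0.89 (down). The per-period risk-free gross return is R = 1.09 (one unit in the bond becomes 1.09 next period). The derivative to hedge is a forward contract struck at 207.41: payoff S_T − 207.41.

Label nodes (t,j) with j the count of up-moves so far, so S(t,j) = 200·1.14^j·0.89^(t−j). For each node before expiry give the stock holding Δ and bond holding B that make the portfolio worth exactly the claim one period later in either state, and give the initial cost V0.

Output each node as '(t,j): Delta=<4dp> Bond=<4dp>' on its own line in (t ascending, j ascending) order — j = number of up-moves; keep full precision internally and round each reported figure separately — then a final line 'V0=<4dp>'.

(0,0): Delta=1.0000 Bond=-174.5728
(1,0): Delta=1.0000 Bond=-190.2844
(1,1): Delta=1.0000 Bond=-190.2844
V0=25.4272

Since d<R<u, set p* = (R−d)/(u−d) = 0.8000; price each node as the discounted p*-expectation of its children.
At expiry t=2: V(2,0)=-48.9900, V(2,1)=-4.4900, V(2,2)=52.5100
  t=1,j=0: stock 178.0000 → up 202.9200 (V=-4.4900), down 158.4200 (V=-48.9900). Price -12.2844; hedge Δ=1.0000, bond B=-190.2844.
  t=1,j=1: stock 228.0000 → up 259.9200 (V=52.5100), down 202.9200 (V=-4.4900). Price 37.7156; hedge Δ=1.0000, bond B=-190.2844.
  t=0,j=0: stock 200.0000 → up 228.0000 (V=37.7156), down 178.0000 (V=-12.2844). Price 25.4272; hedge Δ=1.0000, bond B=-174.5728.
Each (Δ,B) replicates both successor values, so the strategy is self-financing and V0 is arbitrage-free.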